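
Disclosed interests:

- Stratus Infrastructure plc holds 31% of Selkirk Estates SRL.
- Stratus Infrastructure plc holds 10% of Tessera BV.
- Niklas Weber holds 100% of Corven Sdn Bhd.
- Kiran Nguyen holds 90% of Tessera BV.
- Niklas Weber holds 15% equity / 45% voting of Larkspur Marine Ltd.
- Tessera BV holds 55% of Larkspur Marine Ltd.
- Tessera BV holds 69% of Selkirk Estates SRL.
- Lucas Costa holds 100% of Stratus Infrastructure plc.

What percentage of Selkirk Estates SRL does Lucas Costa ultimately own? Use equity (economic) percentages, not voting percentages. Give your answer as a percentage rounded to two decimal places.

Lucas reaches Selkirk along 2 paths.
Via Stratus → Tessera: 100% × 10% × 69% = 6.9%.
Via Stratus: 100% × 31% = 31%.
Total: 6.9% + 31% = 37.9%.
Rounded: 37.90%.

37.90%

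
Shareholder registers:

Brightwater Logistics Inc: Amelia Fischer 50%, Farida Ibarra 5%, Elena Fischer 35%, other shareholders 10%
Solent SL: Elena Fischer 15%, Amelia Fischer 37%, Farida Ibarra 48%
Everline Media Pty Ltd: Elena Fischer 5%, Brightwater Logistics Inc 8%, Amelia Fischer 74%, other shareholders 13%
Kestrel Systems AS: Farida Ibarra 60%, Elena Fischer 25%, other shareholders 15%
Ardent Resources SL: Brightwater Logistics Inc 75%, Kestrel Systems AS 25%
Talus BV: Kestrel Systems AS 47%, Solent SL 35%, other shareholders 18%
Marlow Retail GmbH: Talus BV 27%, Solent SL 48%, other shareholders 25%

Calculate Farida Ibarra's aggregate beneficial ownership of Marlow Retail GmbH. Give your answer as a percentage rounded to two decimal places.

Farida reaches Marlow along 3 paths.
Via Kestrel → Talus: 60% × 47% × 27% = 7.614%.
Via Solent → Talus: 48% × 35% × 27% = 4.536%.
Via Solent: 48% × 48% = 23.04%.
Total: 7.614% + 4.536% + 23.04% = 35.19%.

35.19%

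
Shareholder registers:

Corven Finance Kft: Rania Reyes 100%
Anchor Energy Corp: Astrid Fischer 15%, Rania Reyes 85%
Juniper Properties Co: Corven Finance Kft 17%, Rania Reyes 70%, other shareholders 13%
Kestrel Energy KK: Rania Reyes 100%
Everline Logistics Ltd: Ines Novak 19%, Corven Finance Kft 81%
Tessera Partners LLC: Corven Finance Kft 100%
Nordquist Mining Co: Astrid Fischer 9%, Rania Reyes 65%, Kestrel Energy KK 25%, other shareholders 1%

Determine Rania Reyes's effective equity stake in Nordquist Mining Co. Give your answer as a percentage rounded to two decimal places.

90.00%

Rania reaches Nordquist along 2 paths.
Direct stake: 65% = 65%.
Via Kestrel: 100% × 25% = 25%.
Total: 65% + 25% = 90%.
Rounded: 90.00%.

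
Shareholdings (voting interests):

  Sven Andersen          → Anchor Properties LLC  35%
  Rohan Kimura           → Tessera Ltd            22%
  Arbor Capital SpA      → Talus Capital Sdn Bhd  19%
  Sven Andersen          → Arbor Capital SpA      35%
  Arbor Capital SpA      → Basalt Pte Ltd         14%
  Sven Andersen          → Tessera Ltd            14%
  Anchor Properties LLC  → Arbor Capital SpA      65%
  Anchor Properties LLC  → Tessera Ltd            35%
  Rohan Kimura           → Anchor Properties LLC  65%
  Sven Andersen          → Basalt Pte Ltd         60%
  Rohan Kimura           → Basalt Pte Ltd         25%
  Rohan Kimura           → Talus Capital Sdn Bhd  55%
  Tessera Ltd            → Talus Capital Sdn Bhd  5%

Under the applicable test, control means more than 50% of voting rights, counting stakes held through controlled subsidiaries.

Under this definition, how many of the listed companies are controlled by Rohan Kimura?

4

Rohan holds 65% of Anchor, so Rohan controls Anchor.
Anchor holds 65% of Arbor, so Rohan controls Arbor.
Rohan and Anchor together hold 22% + 35% = 57% of Tessera, so Rohan controls Tessera.
Arbor and Rohan and Tessera together hold 19% + 55% + 5% = 79% of Talus, so Rohan controls Talus.
No other company's threshold is met.
Rohan controls 4 companies.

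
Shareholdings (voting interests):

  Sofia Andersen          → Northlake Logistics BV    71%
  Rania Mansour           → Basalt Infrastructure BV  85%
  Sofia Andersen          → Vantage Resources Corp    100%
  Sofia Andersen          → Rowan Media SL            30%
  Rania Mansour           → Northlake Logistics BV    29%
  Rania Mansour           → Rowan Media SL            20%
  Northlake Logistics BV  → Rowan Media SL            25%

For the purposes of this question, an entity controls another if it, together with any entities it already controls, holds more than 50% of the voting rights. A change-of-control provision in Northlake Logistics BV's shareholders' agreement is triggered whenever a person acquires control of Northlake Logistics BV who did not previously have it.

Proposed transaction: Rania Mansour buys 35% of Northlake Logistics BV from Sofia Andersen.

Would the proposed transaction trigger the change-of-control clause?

The purchase adds only to Rania's holdings (Sofia's stake shrinks), so Rania is the only person who could newly come to control Northlake.
Rania holds 85% of Basalt, so Rania controls Basalt.
In Northlake, Rania's side holds only 29%, not > 50%.
So before the transaction, Rania does not control Northlake.
After the purchase, Rania's direct stake in Northlake rises to 29% + 35% = 64%, and Sofia's stake falls to 36%.
Rania holds 64% of Northlake, so Rania controls Northlake.
Rania did not control Northlake before and does after, so the clause is triggered.

Yes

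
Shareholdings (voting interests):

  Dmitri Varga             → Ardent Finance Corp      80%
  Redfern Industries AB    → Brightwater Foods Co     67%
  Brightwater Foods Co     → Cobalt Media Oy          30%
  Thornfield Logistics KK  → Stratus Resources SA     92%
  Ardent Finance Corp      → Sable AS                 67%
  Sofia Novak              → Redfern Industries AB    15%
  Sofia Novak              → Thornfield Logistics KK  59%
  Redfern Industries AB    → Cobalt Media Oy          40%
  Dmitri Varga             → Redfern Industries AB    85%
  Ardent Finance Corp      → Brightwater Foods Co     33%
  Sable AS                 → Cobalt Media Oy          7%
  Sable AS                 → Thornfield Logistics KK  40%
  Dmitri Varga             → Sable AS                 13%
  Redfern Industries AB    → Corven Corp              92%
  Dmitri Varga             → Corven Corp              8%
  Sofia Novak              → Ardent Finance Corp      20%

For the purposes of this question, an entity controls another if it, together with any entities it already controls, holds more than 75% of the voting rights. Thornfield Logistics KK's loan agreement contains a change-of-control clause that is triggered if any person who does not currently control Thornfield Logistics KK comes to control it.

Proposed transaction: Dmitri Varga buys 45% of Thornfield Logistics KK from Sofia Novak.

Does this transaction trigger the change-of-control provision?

Yes

The purchase adds only to Dmitri's holdings (Sofia's stake shrinks), so Dmitri is the only person who could newly come to control Thornfield.
Dmitri holds 80% of Ardent, so Dmitri controls Ardent.
Dmitri holds 85% of Redfern, so Dmitri controls Redfern.
Ardent and Dmitri together hold 67% + 13% = 80% of Sable, so Dmitri controls Sable.
Ardent and Redfern together hold 33% + 67% = 100% of Brightwater, so Dmitri controls Brightwater.
Redfern and Sable and Brightwater together hold 40% + 7% + 30% = 77% of Cobalt, so Dmitri controls Cobalt.
Redfern and Dmitri together hold 92% + 8% = 100% of Corven, so Dmitri controls Corven.
In Thornfield, Dmitri's side holds only 40%, not > 75%.
So before the transaction, Dmitri does not control Thornfield.
After the purchase, Dmitri holds 45% of Thornfield directly, and Sofia's stake falls to 14%.
Sable and Dmitri together hold 40% + 45% = 85% of Thornfield, so Dmitri controls Thornfield.
Dmitri did not control Thornfield before and does after, so the clause is triggered.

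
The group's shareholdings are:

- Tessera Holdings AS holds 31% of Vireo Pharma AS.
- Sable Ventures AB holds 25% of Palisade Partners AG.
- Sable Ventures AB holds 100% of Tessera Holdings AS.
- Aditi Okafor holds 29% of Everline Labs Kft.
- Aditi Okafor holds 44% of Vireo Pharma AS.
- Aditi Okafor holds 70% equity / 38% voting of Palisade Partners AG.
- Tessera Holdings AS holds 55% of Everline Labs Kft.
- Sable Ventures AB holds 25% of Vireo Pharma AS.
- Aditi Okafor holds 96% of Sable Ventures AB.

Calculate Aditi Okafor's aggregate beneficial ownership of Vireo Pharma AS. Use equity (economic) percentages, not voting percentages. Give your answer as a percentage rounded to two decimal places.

97.76%

Aditi reaches Vireo along 3 paths.
Via Sable → Tessera: 96% × 100% × 31% = 29.76%.
Direct stake: 44% = 44%.
Via Sable: 96% × 25% = 24%.
Total: 29.76% + 44% + 24% = 97.76%.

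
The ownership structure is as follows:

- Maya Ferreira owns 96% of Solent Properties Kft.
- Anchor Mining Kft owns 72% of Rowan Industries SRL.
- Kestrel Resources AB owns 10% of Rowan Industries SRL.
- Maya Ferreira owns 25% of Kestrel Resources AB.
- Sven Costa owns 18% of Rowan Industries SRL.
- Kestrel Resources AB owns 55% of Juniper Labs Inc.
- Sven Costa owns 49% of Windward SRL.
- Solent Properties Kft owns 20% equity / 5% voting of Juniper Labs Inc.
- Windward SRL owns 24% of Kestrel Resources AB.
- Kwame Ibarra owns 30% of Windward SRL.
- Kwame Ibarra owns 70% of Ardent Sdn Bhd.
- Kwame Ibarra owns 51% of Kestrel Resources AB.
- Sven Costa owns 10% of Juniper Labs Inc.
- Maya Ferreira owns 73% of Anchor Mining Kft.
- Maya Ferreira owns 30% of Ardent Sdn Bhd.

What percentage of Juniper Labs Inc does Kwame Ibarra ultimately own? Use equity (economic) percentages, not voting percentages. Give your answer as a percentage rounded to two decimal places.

Kwame reaches Juniper along 2 paths.
Via Windward → Kestrel: 30% × 24% × 55% = 3.96%.
Via Kestrel: 51% × 55% = 28.05%.
Total: 3.96% + 28.05% = 32.01%.

32.01%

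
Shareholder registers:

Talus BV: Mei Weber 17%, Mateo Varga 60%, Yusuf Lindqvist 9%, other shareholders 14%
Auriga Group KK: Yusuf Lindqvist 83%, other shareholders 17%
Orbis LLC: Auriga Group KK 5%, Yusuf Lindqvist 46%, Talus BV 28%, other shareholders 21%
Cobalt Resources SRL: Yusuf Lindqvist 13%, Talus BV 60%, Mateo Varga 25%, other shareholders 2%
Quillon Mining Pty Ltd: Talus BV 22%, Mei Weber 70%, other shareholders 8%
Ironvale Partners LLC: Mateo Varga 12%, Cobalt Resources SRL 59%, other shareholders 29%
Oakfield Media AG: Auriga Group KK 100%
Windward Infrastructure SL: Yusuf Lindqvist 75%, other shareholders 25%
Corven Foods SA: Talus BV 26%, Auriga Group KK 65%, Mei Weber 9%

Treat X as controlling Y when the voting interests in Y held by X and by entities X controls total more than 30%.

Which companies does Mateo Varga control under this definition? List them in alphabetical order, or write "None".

Cobalt Resources SRL, Ironvale Partners LLC, Talus BV

Mateo holds 60% of Talus, so Mateo controls Talus.
Talus and Mateo together hold 60% + 25% = 85% of Cobalt, so Mateo controls Cobalt.
Mateo and Cobalt together hold 12% + 59% = 71% of Ironvale, so Mateo controls Ironvale.
No other company's threshold is met.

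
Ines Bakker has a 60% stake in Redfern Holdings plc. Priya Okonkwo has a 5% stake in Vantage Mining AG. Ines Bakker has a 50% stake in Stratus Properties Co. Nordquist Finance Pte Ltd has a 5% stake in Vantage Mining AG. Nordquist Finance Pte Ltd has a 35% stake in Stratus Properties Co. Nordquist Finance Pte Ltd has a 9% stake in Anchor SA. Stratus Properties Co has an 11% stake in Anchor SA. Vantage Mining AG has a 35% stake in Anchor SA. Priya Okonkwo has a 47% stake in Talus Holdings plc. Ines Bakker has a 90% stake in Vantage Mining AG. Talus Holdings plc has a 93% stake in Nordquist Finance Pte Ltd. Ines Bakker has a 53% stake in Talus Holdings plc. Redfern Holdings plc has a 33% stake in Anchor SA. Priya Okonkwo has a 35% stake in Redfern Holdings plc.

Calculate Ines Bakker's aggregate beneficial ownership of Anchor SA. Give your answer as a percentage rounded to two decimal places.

Ines reaches Anchor along 6 paths.
Via Stratus: 50% × 11% = 5.5%.
Via Talus → Nordquist → Stratus: 53% × 93% × 35% × 11% = 1.897665%.
Via Vantage: 90% × 35% = 31.5%.
Via Talus → Nordquist → Vantage: 53% × 93% × 5% × 35% = 0.862575%.
Via Redfern: 60% × 33% = 19.8%.
Via Talus → Nordquist: 53% × 93% × 9% = 4.4361%.
Total: 5.5% + 1.897665% + 31.5% + 0.862575% + 19.8% + 4.4361% = 63.99634%.
Rounded: 64.00%.

64.00%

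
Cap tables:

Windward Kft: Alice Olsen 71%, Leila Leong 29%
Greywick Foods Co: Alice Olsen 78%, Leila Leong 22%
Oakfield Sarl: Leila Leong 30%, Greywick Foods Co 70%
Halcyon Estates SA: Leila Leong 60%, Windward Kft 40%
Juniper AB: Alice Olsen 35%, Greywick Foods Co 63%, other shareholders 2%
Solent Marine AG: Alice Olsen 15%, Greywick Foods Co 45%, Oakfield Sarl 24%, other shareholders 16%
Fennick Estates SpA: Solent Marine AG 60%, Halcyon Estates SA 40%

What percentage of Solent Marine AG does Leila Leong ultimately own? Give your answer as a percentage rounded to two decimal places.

Leila reaches Solent along 3 paths.
Via Greywick: 22% × 45% = 9.9%.
Via Oakfield: 30% × 24% = 7.2%.
Via Greywick → Oakfield: 22% × 70% × 24% = 3.696%.
Total: 9.9% + 7.2% + 3.696% = 20.796%.
Rounded: 20.80%.

20.80%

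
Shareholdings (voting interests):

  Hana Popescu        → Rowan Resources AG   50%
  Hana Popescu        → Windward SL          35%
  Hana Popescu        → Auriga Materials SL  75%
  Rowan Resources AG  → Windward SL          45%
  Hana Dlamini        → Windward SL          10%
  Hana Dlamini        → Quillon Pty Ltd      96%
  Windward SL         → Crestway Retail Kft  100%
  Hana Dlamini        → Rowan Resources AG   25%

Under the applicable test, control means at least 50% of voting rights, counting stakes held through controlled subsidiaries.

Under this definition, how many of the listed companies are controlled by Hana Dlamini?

1

Hana Dlamini holds 96% of Quillon, so Hana Dlamini controls Quillon.
No other company's threshold is met.
Hana Dlamini controls 1 company.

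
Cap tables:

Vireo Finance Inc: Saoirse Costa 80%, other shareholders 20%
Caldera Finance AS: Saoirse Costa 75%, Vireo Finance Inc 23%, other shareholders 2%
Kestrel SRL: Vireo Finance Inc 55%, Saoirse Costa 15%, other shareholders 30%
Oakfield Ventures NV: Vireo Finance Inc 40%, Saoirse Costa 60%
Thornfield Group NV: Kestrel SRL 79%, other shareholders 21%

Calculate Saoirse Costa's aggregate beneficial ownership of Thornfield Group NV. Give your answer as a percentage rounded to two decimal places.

46.61%

Saoirse reaches Thornfield along 2 paths.
Via Vireo → Kestrel: 80% × 55% × 79% = 34.76%.
Via Kestrel: 15% × 79% = 11.85%.
Total: 34.76% + 11.85% = 46.61%.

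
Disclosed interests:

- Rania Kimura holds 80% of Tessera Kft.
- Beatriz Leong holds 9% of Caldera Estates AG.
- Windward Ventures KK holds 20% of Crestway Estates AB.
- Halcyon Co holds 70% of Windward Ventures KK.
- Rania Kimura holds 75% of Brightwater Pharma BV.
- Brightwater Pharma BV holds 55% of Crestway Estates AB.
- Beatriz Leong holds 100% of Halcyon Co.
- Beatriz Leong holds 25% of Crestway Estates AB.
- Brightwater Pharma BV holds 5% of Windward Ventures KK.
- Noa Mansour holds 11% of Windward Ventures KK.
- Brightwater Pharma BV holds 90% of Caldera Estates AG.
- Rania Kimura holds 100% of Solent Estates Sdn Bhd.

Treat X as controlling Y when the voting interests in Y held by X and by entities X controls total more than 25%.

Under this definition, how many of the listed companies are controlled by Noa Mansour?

Noa's largest direct stake is 11% in Windward, which does not meet the threshold.
Noa controls 0 companies.

0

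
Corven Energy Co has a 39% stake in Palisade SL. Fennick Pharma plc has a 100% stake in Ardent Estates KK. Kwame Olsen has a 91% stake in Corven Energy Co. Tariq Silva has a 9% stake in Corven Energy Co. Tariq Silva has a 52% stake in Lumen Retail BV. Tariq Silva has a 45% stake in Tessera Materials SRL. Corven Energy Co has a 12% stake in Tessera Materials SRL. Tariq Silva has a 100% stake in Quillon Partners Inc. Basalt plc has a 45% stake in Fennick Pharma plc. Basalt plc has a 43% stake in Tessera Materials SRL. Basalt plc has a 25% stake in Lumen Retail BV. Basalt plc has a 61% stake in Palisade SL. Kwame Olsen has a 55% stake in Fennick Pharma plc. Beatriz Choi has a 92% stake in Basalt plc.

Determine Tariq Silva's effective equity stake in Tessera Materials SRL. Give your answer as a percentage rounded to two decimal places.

Tariq reaches Tessera along 2 paths.
Direct stake: 45% = 45%.
Via Corven: 9% × 12% = 1.08%.
Total: 45% + 1.08% = 46.08%.

46.08%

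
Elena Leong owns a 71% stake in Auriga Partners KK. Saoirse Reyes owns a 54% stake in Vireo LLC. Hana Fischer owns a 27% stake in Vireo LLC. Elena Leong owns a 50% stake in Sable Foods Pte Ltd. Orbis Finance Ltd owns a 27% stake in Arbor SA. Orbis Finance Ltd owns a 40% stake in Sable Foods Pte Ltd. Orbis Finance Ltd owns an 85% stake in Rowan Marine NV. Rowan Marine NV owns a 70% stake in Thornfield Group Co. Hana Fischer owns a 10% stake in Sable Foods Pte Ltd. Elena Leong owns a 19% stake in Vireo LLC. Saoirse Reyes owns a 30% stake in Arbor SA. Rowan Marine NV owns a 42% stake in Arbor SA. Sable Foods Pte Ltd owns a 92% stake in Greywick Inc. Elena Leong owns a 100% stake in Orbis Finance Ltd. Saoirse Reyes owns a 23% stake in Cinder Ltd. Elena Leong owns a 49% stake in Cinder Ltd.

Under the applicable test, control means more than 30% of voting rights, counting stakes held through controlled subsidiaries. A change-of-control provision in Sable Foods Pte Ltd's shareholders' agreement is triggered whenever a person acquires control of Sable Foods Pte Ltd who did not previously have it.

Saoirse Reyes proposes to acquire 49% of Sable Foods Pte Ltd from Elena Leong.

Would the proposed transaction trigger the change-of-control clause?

Yes

The purchase adds only to Saoirse's holdings (Elena's stake shrinks), so Saoirse is the only person who could newly come to control Sable.
Saoirse holds 54% of Vireo, so Saoirse controls Vireo.
Neither Saoirse nor any entity Saoirse controls holds any voting interest in Sable.
So before the transaction, Saoirse does not control Sable.
After the purchase, Saoirse holds 49% of Sable directly, and Elena's stake falls to 1%.
Saoirse holds 49% of Sable, so Saoirse controls Sable.
Saoirse did not control Sable before and does after, so the clause is triggered.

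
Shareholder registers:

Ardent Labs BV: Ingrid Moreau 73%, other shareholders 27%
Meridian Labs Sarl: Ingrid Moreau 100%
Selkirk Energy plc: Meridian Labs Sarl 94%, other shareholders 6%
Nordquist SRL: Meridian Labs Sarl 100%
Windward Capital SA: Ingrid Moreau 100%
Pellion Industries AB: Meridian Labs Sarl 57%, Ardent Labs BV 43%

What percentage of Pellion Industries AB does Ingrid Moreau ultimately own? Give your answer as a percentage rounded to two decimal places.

88.39%

Ingrid reaches Pellion along 2 paths.
Via Meridian: 100% × 57% = 57%.
Via Ardent: 73% × 43% = 31.39%.
Total: 57% + 31.39% = 88.39%.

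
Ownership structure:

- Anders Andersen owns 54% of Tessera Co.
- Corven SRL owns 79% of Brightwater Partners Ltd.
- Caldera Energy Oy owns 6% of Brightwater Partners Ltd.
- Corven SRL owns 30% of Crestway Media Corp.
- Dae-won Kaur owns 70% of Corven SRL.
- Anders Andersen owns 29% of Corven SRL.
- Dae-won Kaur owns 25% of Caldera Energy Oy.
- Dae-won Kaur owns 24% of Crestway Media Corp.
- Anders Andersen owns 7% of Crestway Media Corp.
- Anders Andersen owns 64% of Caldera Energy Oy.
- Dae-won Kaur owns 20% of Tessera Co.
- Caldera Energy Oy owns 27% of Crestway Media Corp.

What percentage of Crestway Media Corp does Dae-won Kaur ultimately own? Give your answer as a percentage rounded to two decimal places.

Dae-won reaches Crestway along 3 paths.
Direct stake: 24% = 24%.
Via Corven: 70% × 30% = 21%.
Via Caldera: 25% × 27% = 6.75%.
Total: 24% + 21% + 6.75% = 51.75%.

51.75%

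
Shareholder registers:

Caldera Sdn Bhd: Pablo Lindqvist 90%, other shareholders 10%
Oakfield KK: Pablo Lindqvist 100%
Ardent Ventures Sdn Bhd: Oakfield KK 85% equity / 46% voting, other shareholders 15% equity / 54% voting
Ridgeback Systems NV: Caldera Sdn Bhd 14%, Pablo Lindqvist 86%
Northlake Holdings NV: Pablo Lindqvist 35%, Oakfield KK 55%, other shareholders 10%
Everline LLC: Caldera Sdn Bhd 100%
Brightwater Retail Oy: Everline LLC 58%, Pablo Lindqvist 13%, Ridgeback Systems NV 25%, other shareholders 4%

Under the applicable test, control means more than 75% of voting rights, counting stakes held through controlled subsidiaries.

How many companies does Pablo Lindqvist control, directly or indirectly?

Pablo holds 90% of Caldera, so Pablo controls Caldera.
Pablo holds 100% of Oakfield, so Pablo controls Oakfield.
Caldera and Pablo together hold 14% + 86% = 100% of Ridgeback, so Pablo controls Ridgeback.
Pablo and Oakfield together hold 35% + 55% = 90% of Northlake, so Pablo controls Northlake.
Caldera holds 100% of Everline, so Pablo controls Everline.
Everline and Pablo and Ridgeback together hold 58% + 13% + 25% = 96% of Brightwater, so Pablo controls Brightwater.
No other company's threshold is met.
Pablo controls 6 companies.

6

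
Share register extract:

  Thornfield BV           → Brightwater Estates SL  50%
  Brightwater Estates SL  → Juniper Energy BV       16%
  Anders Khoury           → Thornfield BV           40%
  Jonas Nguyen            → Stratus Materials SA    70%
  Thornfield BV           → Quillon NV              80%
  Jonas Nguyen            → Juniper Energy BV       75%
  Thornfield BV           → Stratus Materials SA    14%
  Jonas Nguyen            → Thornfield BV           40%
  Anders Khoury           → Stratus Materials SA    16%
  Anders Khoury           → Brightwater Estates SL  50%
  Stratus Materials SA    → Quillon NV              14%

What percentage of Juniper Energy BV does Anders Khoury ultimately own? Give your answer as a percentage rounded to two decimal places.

Anders reaches Juniper along 2 paths.
Via Thornfield → Brightwater: 40% × 50% × 16% = 3.2%.
Via Brightwater: 50% × 16% = 8%.
Total: 3.2% + 8% = 11.2%.
Rounded: 11.20%.

11.20%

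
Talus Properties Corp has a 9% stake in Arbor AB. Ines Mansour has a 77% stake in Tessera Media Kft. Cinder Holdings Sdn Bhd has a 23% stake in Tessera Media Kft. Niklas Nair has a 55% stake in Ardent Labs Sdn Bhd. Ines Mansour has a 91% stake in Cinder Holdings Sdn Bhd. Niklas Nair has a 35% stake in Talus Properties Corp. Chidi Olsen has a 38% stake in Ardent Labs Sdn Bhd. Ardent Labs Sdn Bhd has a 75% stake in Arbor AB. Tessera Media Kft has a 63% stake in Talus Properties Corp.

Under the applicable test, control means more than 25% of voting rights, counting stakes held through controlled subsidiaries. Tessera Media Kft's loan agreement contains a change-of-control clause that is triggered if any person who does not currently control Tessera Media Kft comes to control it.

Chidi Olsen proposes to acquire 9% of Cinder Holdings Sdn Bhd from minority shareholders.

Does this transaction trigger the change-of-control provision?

No

The purchase changes only Chidi's holdings, so Chidi is the only person who could newly come to control Tessera.
Chidi holds 38% of Ardent, so Chidi controls Ardent.
Ardent holds 75% of Arbor, so Chidi controls Arbor.
Neither Chidi nor any entity Chidi controls holds any voting interest in Tessera.
So before the transaction, Chidi does not control Tessera.
After the purchase, Chidi holds 9% of Cinder directly.
Chidi's side now holds 9% of Cinder, not > 25%, so Chidi still does not control Cinder.
After the transaction, neither Chidi nor any entity Chidi controls holds a voting interest in Tessera, so Chidi still does not control it.
No new person acquires control, so the clause is not triggered.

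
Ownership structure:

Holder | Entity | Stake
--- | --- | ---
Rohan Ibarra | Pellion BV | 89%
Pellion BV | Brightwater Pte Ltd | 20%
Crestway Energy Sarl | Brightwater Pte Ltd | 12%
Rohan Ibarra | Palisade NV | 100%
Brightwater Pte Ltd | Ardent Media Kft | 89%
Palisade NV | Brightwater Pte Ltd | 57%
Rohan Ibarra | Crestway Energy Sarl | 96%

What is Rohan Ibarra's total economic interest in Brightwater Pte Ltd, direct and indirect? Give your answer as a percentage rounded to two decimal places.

Rohan reaches Brightwater along 3 paths.
Via Palisade: 100% × 57% = 57%.
Via Pellion: 89% × 20% = 17.8%.
Via Crestway: 96% × 12% = 11.52%.
Total: 57% + 17.8% + 11.52% = 86.32%.

86.32%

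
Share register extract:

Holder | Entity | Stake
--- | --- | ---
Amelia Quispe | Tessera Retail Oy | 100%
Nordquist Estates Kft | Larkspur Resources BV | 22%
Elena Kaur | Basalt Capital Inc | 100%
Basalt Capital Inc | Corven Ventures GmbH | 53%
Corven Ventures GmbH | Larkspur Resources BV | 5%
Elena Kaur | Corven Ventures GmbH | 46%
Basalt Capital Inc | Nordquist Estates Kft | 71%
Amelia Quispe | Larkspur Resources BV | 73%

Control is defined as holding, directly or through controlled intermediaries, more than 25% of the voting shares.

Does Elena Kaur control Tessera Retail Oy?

No

Elena holds 100% of Basalt, so Elena controls Basalt.
Basalt holds 71% of Nordquist, so Elena controls Nordquist.
Elena and Basalt together hold 46% + 53% = 99% of Corven, so Elena controls Corven.
Corven and Nordquist together hold 5% + 22% = 27% of Larkspur, so Elena controls Larkspur.
Neither Elena nor any entity Elena controls holds any voting interest in Tessera.
So Elena does not control Tessera.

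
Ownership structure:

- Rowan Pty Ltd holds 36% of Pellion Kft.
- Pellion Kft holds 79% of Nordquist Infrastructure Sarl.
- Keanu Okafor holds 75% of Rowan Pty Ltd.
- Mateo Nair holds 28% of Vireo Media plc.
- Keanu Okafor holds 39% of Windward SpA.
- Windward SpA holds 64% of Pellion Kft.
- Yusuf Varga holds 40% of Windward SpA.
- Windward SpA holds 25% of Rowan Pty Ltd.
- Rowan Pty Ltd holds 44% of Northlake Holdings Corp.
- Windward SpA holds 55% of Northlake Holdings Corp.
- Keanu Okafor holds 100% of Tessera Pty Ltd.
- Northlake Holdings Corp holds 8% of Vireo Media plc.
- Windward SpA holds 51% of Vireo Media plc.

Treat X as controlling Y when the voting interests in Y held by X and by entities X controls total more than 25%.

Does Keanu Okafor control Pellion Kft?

Keanu holds 39% of Windward, so Keanu controls Windward.
Keanu and Windward together hold 75% + 25% = 100% of Rowan, so Keanu controls Rowan.
Windward and Rowan together hold 64% + 36% = 100% of Pellion, so Keanu controls Pellion.

Yes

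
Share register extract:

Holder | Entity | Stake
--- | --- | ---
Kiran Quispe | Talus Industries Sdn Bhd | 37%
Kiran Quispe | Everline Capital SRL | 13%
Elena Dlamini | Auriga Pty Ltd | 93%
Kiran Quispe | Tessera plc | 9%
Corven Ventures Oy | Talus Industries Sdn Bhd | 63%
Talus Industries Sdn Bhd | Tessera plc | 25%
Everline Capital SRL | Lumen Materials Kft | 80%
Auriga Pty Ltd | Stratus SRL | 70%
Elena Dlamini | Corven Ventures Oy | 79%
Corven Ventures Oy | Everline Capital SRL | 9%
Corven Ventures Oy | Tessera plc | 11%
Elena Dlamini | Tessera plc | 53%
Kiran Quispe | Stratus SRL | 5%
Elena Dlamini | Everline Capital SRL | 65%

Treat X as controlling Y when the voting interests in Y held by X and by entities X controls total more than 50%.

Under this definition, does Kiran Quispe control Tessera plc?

No

Kiran's largest direct stake is 37% in Talus, which does not meet the threshold, so Kiran controls no company.
In Tessera, Kiran's side holds only 9%, not > 50%.
So Kiran does not control Tessera.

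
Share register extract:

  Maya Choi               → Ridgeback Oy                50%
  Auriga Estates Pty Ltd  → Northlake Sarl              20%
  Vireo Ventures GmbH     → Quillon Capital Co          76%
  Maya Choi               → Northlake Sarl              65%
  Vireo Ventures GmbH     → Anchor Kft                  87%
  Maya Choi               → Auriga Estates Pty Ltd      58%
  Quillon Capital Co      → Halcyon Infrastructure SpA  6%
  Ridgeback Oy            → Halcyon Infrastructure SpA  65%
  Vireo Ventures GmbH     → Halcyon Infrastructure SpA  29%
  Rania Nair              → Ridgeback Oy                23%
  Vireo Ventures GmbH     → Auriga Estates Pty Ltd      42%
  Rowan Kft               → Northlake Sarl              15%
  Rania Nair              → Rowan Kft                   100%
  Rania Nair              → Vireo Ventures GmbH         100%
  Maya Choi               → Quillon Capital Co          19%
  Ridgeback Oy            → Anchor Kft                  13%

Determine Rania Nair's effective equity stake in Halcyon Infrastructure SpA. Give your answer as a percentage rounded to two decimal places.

48.51%

Rania reaches Halcyon along 3 paths.
Via Ridgeback: 23% × 65% = 14.95%.
Via Vireo → Quillon: 100% × 76% × 6% = 4.56%.
Via Vireo: 100% × 29% = 29%.
Total: 14.95% + 4.56% + 29% = 48.51%.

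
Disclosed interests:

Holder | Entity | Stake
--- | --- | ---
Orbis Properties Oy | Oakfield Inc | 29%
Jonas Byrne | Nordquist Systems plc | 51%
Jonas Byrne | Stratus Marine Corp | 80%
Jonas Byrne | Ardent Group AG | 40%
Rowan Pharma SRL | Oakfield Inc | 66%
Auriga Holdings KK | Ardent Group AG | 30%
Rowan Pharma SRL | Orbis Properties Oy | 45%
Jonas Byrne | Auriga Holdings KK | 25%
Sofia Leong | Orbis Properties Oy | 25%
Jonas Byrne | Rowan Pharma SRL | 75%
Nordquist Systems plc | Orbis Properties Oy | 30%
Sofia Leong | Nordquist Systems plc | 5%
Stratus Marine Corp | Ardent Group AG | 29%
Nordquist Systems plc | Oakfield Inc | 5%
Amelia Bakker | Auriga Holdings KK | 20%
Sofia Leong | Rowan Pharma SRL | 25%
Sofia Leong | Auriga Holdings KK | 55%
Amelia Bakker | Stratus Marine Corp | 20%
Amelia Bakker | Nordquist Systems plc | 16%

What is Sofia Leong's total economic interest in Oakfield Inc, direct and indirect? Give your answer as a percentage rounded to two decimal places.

Sofia reaches Oakfield along 5 paths.
Via Nordquist → Orbis: 5% × 30% × 29% = 0.435%.
Via Orbis: 25% × 29% = 7.25%.
Via Rowan → Orbis: 25% × 45% × 29% = 3.2625%.
Via Rowan: 25% × 66% = 16.5%.
Via Nordquist: 5% × 5% = 0.25%.
Total: 0.435% + 7.25% + 3.2625% + 16.5% + 0.25% = 27.6975%.
Rounded: 27.70%.

27.70%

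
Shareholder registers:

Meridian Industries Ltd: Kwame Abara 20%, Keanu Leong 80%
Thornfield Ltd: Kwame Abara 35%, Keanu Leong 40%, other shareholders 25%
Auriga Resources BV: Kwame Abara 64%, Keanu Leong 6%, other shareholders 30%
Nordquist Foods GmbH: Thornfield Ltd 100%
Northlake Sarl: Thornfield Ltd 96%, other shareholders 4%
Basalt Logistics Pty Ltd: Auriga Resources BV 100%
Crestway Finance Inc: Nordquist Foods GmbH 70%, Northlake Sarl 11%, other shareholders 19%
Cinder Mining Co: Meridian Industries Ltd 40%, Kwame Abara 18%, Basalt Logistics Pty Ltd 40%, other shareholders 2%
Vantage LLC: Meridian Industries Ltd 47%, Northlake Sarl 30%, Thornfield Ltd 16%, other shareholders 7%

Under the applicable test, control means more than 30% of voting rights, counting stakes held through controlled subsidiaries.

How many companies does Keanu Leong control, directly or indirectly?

Keanu holds 80% of Meridian, so Keanu controls Meridian.
Keanu holds 40% of Thornfield, so Keanu controls Thornfield.
Thornfield holds 100% of Nordquist, so Keanu controls Nordquist.
Thornfield holds 96% of Northlake, so Keanu controls Northlake.
Nordquist and Northlake together hold 70% + 11% = 81% of Crestway, so Keanu controls Crestway.
Meridian holds 40% of Cinder, so Keanu controls Cinder.
Meridian and Northlake and Thornfield together hold 47% + 30% + 16% = 93% of Vantage, so Keanu controls Vantage.
No other company's threshold is met.
Keanu controls 7 companies.

7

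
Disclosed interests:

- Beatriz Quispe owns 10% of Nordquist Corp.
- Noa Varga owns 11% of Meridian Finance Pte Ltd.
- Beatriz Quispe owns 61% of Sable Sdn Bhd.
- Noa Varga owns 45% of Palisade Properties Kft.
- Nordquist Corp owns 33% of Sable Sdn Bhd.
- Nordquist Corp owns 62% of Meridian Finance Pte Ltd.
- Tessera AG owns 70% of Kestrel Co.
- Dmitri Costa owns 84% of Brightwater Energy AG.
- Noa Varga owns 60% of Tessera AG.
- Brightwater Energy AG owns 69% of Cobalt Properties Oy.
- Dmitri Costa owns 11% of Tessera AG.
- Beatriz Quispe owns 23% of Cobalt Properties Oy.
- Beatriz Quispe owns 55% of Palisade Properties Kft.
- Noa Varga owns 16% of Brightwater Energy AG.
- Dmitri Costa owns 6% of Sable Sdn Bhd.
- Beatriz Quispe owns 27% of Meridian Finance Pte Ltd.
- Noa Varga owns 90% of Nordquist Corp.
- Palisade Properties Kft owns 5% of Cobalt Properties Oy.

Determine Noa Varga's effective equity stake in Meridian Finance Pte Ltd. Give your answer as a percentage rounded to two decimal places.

66.80%

Noa reaches Meridian along 2 paths.
Via Nordquist: 90% × 62% = 55.8%.
Direct stake: 11% = 11%.
Total: 55.8% + 11% = 66.8%.
Rounded: 66.80%.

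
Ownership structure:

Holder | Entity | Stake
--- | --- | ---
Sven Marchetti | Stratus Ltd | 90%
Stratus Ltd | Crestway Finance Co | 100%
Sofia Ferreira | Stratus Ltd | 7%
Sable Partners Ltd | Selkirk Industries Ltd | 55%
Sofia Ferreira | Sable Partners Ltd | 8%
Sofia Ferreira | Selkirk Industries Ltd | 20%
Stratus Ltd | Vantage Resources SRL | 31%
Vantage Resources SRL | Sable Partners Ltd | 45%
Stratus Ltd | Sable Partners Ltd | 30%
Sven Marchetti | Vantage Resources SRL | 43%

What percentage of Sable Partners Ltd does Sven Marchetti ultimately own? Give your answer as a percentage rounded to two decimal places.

Sven reaches Sable along 3 paths.
Via Stratus: 90% × 30% = 27%.
Via Stratus → Vantage: 90% × 31% × 45% = 12.555%.
Via Vantage: 43% × 45% = 19.35%.
Total: 27% + 12.555% + 19.35% = 58.905%.
Rounded: 58.91%.

58.91%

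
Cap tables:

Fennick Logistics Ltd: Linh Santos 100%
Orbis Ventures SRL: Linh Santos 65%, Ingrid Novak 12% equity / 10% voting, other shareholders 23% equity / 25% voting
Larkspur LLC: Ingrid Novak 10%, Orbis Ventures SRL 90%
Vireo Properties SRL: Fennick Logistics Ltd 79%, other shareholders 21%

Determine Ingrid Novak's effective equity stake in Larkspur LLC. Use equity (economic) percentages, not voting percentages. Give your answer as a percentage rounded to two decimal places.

Ingrid reaches Larkspur along 2 paths.
Direct stake: 10% = 10%.
Via Orbis: 12% × 90% = 10.8%.
Total: 10% + 10.8% = 20.8%.
Rounded: 20.80%.

20.80%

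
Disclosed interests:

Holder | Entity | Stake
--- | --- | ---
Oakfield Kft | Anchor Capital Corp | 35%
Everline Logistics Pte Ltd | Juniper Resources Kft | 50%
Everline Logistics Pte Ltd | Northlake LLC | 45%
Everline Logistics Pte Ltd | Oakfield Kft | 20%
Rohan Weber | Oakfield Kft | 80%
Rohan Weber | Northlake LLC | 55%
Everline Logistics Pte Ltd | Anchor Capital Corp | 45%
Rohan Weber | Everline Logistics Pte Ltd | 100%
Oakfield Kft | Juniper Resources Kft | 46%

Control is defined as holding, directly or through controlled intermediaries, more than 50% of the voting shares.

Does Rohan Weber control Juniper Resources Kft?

Yes

Rohan holds 100% of Everline, so Rohan controls Everline.
Rohan and Everline together hold 80% + 20% = 100% of Oakfield, so Rohan controls Oakfield.
Everline and Oakfield together hold 50% + 46% = 96% of Juniper, so Rohan controls Juniper.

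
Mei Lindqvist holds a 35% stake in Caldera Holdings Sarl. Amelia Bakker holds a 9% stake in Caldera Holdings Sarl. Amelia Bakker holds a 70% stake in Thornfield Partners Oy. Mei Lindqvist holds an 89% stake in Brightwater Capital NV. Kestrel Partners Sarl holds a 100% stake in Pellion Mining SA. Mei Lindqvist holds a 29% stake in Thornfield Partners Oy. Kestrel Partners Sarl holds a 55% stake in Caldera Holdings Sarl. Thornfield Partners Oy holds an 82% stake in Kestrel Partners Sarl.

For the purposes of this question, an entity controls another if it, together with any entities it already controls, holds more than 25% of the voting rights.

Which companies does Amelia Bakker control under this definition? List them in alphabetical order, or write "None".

Amelia holds 70% of Thornfield, so Amelia controls Thornfield.
Thornfield holds 82% of Kestrel, so Amelia controls Kestrel.
Kestrel and Amelia together hold 55% + 9% = 64% of Caldera, so Amelia controls Caldera.
Kestrel holds 100% of Pellion, so Amelia controls Pellion.
No other company's threshold is met.

Caldera Holdings Sarl, Kestrel Partners Sarl, Pellion Mining SA, Thornfield Partners Oy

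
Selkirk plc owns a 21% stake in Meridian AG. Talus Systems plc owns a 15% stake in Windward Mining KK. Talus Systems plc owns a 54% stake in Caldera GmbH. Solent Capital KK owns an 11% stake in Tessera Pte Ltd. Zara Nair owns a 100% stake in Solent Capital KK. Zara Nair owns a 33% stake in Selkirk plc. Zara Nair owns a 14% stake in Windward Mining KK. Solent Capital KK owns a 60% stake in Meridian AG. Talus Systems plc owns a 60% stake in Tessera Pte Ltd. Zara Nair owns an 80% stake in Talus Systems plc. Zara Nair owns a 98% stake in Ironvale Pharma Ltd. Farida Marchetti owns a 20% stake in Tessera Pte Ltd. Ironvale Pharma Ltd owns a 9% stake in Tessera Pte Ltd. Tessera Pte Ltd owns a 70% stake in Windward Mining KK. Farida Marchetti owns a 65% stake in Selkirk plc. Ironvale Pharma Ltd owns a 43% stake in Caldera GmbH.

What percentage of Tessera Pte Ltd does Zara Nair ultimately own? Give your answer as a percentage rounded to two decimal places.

67.82%

Zara reaches Tessera along 3 paths.
Via Ironvale: 98% × 9% = 8.82%.
Via Talus: 80% × 60% = 48%.
Via Solent: 100% × 11% = 11%.
Total: 8.82% + 48% + 11% = 67.82%.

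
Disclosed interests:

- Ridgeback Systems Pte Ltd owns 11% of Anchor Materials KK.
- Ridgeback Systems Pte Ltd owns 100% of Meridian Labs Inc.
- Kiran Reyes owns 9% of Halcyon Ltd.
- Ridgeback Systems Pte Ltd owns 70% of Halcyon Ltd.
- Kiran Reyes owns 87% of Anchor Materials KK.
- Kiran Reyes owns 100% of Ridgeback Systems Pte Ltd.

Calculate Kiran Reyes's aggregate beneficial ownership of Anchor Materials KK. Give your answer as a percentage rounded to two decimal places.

98.00%

Kiran reaches Anchor along 2 paths.
Direct stake: 87% = 87%.
Via Ridgeback: 100% × 11% = 11%.
Total: 87% + 11% = 98%.
Rounded: 98.00%.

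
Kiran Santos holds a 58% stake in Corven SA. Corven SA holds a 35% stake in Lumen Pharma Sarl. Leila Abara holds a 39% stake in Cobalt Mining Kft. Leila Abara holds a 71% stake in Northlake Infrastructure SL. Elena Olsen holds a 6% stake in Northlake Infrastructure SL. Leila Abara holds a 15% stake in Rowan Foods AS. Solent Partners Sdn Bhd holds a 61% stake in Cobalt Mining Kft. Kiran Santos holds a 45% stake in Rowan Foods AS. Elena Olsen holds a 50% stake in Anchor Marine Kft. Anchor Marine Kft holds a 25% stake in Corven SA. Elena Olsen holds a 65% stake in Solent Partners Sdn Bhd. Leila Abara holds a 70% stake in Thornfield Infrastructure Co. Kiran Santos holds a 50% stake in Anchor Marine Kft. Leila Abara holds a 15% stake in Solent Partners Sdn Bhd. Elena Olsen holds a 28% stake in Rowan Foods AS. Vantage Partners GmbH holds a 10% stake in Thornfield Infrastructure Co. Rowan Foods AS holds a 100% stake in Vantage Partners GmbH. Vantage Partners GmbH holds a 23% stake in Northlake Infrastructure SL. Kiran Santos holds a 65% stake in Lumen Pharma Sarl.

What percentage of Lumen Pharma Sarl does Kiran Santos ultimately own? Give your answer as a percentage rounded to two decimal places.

89.68%

Kiran reaches Lumen along 3 paths.
Direct stake: 65% = 65%.
Via Anchor → Corven: 50% × 25% × 35% = 4.375%.
Via Corven: 58% × 35% = 20.3%.
Total: 65% + 4.375% + 20.3% = 89.675%.
Rounded: 89.68%.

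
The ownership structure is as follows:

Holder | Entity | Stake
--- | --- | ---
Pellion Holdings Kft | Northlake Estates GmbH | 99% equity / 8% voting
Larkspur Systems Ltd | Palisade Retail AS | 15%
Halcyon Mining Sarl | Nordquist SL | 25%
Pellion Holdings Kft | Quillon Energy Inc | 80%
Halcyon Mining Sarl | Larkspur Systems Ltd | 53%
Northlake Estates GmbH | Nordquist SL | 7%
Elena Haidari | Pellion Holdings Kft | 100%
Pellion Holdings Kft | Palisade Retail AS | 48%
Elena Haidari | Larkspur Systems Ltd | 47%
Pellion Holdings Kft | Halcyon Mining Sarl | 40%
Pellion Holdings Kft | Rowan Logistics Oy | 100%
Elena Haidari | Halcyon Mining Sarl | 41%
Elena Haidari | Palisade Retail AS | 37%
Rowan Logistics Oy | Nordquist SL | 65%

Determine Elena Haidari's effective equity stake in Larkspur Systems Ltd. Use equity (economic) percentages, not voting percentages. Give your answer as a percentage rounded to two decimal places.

89.93%

Elena reaches Larkspur along 3 paths.
Direct stake: 47% = 47%.
Via Pellion → Halcyon: 100% × 40% × 53% = 21.2%.
Via Halcyon: 41% × 53% = 21.73%.
Total: 47% + 21.2% + 21.73% = 89.93%.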